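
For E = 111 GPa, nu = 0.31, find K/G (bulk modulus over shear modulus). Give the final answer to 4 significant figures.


G = E / (2*(1+nu))
G = 111 / (2*(1+0.31)) = 42.3664 GPa
K = E / (3*(1-2*nu))
K = 111 / (3*(1-2*0.31)) = 97.3684 GPa
K/G = 97.3684 / 42.3664 = 2.298


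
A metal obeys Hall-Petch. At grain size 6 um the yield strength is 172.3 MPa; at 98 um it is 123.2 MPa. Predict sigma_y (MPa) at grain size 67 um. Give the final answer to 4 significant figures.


sigma_y = sigma0 + k / sqrt(d)
1/sqrt(d1) = 1/sqrt(6e-06) = 408.248;  1/sqrt(d2) = 101.015
k = (sigma1 - sigma2) / (1/sqrt(d1) - 1/sqrt(d2)) = (172.3 - 123.2) / (408.248 - 101.015) = 0.159814 MPa*m^0.5
sigma0 = sigma1 - k/sqrt(d1) = 172.3 - 0.159814*408.248 = 107.056 MPa
sigma_y(d3) = 107.056 + 0.159814 / sqrt(6.7e-05) = 126.6 MPa


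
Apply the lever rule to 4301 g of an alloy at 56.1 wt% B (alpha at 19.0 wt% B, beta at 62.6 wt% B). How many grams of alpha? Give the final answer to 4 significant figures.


f_alpha = (C_beta - C0) / (C_beta - C_alpha)
f_alpha = (62.6 - 56.1) / (62.6 - 19.0) = 0.149083
m_alpha = f_alpha * m_total = 0.149083 * 4301 = 641.2 g


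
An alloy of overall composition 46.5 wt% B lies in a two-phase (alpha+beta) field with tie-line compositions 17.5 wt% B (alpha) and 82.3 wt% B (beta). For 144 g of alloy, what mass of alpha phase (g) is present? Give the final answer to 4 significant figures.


f_alpha = (C_beta - C0) / (C_beta - C_alpha)
f_alpha = (82.3 - 46.5) / (82.3 - 17.5) = 0.552469
m_alpha = f_alpha * m_total = 0.552469 * 144 = 79.56 g


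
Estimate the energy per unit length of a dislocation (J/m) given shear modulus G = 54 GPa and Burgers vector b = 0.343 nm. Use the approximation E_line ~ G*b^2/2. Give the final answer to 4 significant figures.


E = G*b^2/2
b = 0.343 nm = 3.43e-10 m
G = 54 GPa = 5.4e+10 Pa
E = 0.5 * 5.4e+10 * (3.43e-10)^2
E = 3.177e-09 J/m


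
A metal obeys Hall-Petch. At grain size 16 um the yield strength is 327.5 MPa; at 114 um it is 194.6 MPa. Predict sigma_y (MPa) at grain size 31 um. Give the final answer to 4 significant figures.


sigma_y = sigma0 + k / sqrt(d)
1/sqrt(d1) = 1/sqrt(1.6e-05) = 250;  1/sqrt(d2) = 93.6586
k = (sigma1 - sigma2) / (1/sqrt(d1) - 1/sqrt(d2)) = (327.5 - 194.6) / (250 - 93.6586) = 0.850063 MPa*m^0.5
sigma0 = sigma1 - k/sqrt(d1) = 327.5 - 0.850063*250 = 114.984 MPa
sigma_y(d3) = 114.984 + 0.850063 / sqrt(3.1e-05) = 267.7 MPa


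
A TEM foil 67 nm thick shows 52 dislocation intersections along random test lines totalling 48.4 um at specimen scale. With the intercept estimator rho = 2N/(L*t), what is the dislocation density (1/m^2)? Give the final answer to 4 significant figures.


rho = 2N / (L * t)
L = 48.4 um = 4.84e-05 m, t = 67 nm = 6.7e-08 m
rho = 2 * 52 / (4.84e-05 * 6.7e-08)
rho = 3.207e+13 1/m^2


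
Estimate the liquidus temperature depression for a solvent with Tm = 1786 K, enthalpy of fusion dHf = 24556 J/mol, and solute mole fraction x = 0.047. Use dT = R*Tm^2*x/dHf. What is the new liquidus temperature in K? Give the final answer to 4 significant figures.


dT = R*Tm^2*x / dHf
dT = 8.314 * 1786^2 * 0.047 / 24556
dT = 50.759 K
T_new = 1786 - 50.759 = 1735 K


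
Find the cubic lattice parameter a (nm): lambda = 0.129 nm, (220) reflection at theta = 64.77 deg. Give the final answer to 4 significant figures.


d = lambda / (2*sin(theta))
d = 0.129 / (2*sin(64.77 deg))
d = 0.0713019 nm
a = d * sqrt(h^2+k^2+l^2) = 0.0713019 * sqrt(8)
a = 0.2017 nm


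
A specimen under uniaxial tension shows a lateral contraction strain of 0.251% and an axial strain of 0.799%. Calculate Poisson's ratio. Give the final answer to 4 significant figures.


nu = -epsilon_lat / epsilon_axial
Lateral strain is contraction (negative), so using magnitudes:
nu = 0.251 / 0.799
nu = 0.3141


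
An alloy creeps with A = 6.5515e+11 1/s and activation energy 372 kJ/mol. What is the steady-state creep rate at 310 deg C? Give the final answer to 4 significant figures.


rate = A * exp(-Q / (R*T))
T = 310 + 273.15 = 583.15 K
rate = 6.5515e+11 * exp(-372e3 / (8.314 * 583.15))
rate = 3.118e-22 1/s


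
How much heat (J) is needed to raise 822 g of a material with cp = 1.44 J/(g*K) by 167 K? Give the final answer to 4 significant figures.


Q = m * cp * dT
Q = 822 * 1.44 * 167
Q = 197700 J


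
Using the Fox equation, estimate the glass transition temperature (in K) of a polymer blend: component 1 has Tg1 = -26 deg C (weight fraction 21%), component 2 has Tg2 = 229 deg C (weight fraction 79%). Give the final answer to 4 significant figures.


1/Tg = w1/Tg1 + w2/Tg2 (in Kelvin)
Tg1 = 247.15 K, Tg2 = 502.15 K
1/Tg = 0.21/247.15 + 0.79/502.15
Tg = 412.7 K


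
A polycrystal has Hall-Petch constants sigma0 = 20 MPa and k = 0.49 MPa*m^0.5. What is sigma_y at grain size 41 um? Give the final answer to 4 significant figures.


sigma_y = sigma0 + k / sqrt(d)
d = 41 um = 4.1e-05 m
sigma_y = 20 + 0.49 / sqrt(4.1e-05)
sigma_y = 96.53 MPa


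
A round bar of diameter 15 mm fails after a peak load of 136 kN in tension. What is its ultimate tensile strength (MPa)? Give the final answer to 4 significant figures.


A0 = pi*(d/2)^2 = pi*(15/2)^2 = 176.715 mm^2
UTS = F_max / A0 = 136*1000 / 176.715
UTS = 769.6 MPa


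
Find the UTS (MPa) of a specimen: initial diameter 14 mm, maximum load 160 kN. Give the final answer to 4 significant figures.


A0 = pi*(d/2)^2 = pi*(14/2)^2 = 153.938 mm^2
UTS = F_max / A0 = 160*1000 / 153.938
UTS = 1039 MPa


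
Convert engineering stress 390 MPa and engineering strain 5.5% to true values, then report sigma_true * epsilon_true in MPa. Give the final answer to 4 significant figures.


sigma_true = sigma_eng * (1 + epsilon_eng)
sigma_true = 390 * (1 + 0.055) = 411.45 MPa
epsilon_true = ln(1 + epsilon_eng)
epsilon_true = ln(1 + 0.055) = 0.0535408
sigma_true * epsilon_true = 411.45 * 0.0535408 = 22.03 MPa


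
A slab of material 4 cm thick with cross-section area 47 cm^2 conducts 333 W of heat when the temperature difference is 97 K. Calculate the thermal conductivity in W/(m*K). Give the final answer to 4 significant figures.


k = Q*L / (A*dT)
L = 0.04 m, A = 4.7e-03 m^2
k = 333 * 0.04 / (4.7e-03 * 97)
k = 29.22 W/(m*K)


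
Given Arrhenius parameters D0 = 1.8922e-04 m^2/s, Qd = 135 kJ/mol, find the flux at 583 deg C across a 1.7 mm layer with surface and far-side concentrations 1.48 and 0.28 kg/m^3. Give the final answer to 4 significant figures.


Step 1: D = D0 * exp(-Qd/(R*T))
T = 583 + 273.15 = 856.15 K
D = 1.8922e-04 * exp(-135e3 / (8.314 * 856.15)) = 1.09692e-12 m^2/s
Step 2: J = D * (C1 - C2) / dx
J = 1.09692e-12 * (1.48 - 0.28) / 1.7e-03
J = 7.743e-10 kg/(m^2*s)


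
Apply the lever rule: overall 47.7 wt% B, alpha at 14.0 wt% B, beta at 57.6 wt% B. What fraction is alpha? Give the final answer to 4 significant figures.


f_alpha = (C_beta - C0) / (C_beta - C_alpha)
f_alpha = (57.6 - 47.7) / (57.6 - 14.0)
f_alpha = 0.2271


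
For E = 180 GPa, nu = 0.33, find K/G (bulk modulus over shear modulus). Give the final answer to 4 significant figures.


G = E / (2*(1+nu))
G = 180 / (2*(1+0.33)) = 67.6692 GPa
K = E / (3*(1-2*nu))
K = 180 / (3*(1-2*0.33)) = 176.471 GPa
K/G = 176.471 / 67.6692 = 2.608


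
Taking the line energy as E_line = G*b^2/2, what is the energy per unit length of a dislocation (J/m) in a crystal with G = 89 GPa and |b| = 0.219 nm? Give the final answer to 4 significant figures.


E = G*b^2/2
b = 0.219 nm = 2.19e-10 m
G = 89 GPa = 8.9e+10 Pa
E = 0.5 * 8.9e+10 * (2.19e-10)^2
E = 2.134e-09 J/m


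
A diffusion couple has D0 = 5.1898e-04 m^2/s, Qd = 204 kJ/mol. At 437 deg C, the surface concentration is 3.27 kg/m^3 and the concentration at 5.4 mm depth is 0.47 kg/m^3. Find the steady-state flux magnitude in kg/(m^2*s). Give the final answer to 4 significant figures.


Step 1: D = D0 * exp(-Qd/(R*T))
T = 437 + 273.15 = 710.15 K
D = 5.1898e-04 * exp(-204e3 / (8.314 * 710.15)) = 5.1229e-19 m^2/s
Step 2: J = D * (C1 - C2) / dx
J = 5.1229e-19 * (3.27 - 0.47) / 5.4e-03
J = 2.656e-16 kg/(m^2*s)


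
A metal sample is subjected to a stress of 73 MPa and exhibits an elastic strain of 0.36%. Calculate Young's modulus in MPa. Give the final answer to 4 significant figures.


E = sigma / epsilon
epsilon = 0.36% = 3.6e-03
E = 73 / 3.6e-03
E = 20280 MPa


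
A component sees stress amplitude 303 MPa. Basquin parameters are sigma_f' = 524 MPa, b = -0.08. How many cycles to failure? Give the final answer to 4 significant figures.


sigma_a = sigma_f' * (2*Nf)^b
2*Nf = (sigma_a / sigma_f')^(1/b)
2*Nf = (303 / 524)^(1/-0.08)
2*Nf = 941.04
Nf = 470.5 cycles


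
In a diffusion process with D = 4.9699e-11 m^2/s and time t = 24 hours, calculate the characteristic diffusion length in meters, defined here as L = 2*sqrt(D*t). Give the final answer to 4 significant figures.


t = 24 hr = 86400 s
Diffusion length = 2*sqrt(D*t)
= 2*sqrt(4.9699e-11 * 86400)
= 4.144e-03 m


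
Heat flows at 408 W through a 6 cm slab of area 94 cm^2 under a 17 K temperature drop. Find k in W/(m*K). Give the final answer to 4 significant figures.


k = Q*L / (A*dT)
L = 0.06 m, A = 9.4e-03 m^2
k = 408 * 0.06 / (9.4e-03 * 17)
k = 153.2 W/(m*K)


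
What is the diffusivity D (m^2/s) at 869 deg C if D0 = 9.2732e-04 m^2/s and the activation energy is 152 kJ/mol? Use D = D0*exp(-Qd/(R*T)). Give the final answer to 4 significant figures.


D = D0 * exp(-Qd / (R*T))
T = 1142.15 K
D = 9.2732e-04 * exp(-152e3 / (8.314 * 1142.15))
D = 1.036e-10 m^2/s


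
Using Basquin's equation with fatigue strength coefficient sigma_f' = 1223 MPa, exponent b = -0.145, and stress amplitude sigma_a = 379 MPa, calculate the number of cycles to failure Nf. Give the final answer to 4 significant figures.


sigma_a = sigma_f' * (2*Nf)^b
2*Nf = (sigma_a / sigma_f')^(1/b)
2*Nf = (379 / 1223)^(1/-0.145)
2*Nf = 3227.58
Nf = 1614 cycles


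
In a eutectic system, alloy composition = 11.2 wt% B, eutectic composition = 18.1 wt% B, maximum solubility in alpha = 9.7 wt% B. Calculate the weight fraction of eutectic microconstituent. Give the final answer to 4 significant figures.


f_primary = (C_e - C0) / (C_e - C_alpha_max)
f_primary = (18.1 - 11.2) / (18.1 - 9.7)
f_primary = 0.821429
f_eutectic = 1 - 0.821429 = 0.1786


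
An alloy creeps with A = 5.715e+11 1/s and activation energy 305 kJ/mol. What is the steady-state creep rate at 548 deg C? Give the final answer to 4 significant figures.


rate = A * exp(-Q / (R*T))
T = 548 + 273.15 = 821.15 K
rate = 5.715e+11 * exp(-305e3 / (8.314 * 821.15))
rate = 2.264e-08 1/s


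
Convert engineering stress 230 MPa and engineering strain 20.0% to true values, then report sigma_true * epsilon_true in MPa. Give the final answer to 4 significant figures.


sigma_true = sigma_eng * (1 + epsilon_eng)
sigma_true = 230 * (1 + 0.2) = 276 MPa
epsilon_true = ln(1 + epsilon_eng)
epsilon_true = ln(1 + 0.2) = 0.182322
sigma_true * epsilon_true = 276 * 0.182322 = 50.32 MPa


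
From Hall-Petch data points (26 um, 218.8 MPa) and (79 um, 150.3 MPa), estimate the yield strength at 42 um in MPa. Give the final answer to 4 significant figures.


sigma_y = sigma0 + k / sqrt(d)
1/sqrt(d1) = 1/sqrt(2.6e-05) = 196.116;  1/sqrt(d2) = 112.509
k = (sigma1 - sigma2) / (1/sqrt(d1) - 1/sqrt(d2)) = (218.8 - 150.3) / (196.116 - 112.509) = 0.819306 MPa*m^0.5
sigma0 = sigma1 - k/sqrt(d1) = 218.8 - 0.819306*196.116 = 58.1209 MPa
sigma_y(d3) = 58.1209 + 0.819306 / sqrt(4.2e-05) = 184.5 MPa


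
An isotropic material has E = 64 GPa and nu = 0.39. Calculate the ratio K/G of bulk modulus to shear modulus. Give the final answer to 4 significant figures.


G = E / (2*(1+nu))
G = 64 / (2*(1+0.39)) = 23.0216 GPa
K = E / (3*(1-2*nu))
K = 64 / (3*(1-2*0.39)) = 96.9697 GPa
K/G = 96.9697 / 23.0216 = 4.212


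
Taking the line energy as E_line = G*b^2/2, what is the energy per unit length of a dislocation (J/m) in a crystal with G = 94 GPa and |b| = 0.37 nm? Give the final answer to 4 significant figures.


E = G*b^2/2
b = 0.37 nm = 3.7e-10 m
G = 94 GPa = 9.4e+10 Pa
E = 0.5 * 9.4e+10 * (3.7e-10)^2
E = 6.434e-09 J/m


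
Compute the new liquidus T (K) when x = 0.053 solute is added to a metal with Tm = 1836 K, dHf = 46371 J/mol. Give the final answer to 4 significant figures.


dT = R*Tm^2*x / dHf
dT = 8.314 * 1836^2 * 0.053 / 46371
dT = 32.0321 K
T_new = 1836 - 32.0321 = 1804 K


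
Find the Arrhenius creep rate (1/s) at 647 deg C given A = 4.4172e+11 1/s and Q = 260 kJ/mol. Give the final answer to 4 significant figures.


rate = A * exp(-Q / (R*T))
T = 647 + 273.15 = 920.15 K
rate = 4.4172e+11 * exp(-260e3 / (8.314 * 920.15))
rate = 7.675e-04 1/s


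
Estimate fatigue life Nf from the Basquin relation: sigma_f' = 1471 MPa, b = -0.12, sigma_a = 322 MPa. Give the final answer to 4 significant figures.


sigma_a = sigma_f' * (2*Nf)^b
2*Nf = (sigma_a / sigma_f')^(1/b)
2*Nf = (322 / 1471)^(1/-0.12)
2*Nf = 314756
Nf = 157400 cycles


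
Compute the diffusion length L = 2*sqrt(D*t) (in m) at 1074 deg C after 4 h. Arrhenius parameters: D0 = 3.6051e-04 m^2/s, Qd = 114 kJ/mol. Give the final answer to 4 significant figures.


Step 1: D = D0 * exp(-Qd/(R*T))
T = 1347.15 K
D = 3.6051e-04 * exp(-114e3 / (8.314 * 1347.15)) = 1.36931e-08 m^2/s
Step 2: L = 2*sqrt(D*t)
t = 4 h = 14400 s
L = 2*sqrt(1.36931e-08 * 14400) = 0.02808 m


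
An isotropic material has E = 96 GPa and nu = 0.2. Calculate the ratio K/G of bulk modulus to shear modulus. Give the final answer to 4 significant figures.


G = E / (2*(1+nu))
G = 96 / (2*(1+0.2)) = 40 GPa
K = E / (3*(1-2*nu))
K = 96 / (3*(1-2*0.2)) = 53.3333 GPa
K/G = 53.3333 / 40 = 1.333


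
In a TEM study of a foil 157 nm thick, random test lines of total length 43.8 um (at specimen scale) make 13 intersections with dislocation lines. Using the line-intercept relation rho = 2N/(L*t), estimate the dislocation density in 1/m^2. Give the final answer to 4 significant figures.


rho = 2N / (L * t)
L = 43.8 um = 4.38e-05 m, t = 157 nm = 1.57e-07 m
rho = 2 * 13 / (4.38e-05 * 1.57e-07)
rho = 3.781e+12 1/m^2


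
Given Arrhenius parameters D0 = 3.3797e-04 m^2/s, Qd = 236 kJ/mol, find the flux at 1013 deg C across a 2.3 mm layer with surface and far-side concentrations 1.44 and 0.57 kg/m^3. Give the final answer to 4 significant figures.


Step 1: D = D0 * exp(-Qd/(R*T))
T = 1013 + 273.15 = 1286.15 K
D = 3.3797e-04 * exp(-236e3 / (8.314 * 1286.15)) = 8.78662e-14 m^2/s
Step 2: J = D * (C1 - C2) / dx
J = 8.78662e-14 * (1.44 - 0.57) / 2.3e-03
J = 3.324e-11 kg/(m^2*s)


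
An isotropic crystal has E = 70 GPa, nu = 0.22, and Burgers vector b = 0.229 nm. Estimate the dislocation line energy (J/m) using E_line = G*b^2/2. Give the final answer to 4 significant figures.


Step 1: G = E / (2*(1+nu))
G = 70 / (2*(1+0.22)) = 28.6885 GPa = 2.86885e+10 Pa
Step 2: E_line = G*b^2/2
b = 0.229 nm = 2.29e-10 m
E_line = 0.5 * 2.86885e+10 * (2.29e-10)^2 = 7.522e-10 J/m


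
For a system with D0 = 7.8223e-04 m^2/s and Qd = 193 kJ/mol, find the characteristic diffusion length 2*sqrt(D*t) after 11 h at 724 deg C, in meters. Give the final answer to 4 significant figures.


Step 1: D = D0 * exp(-Qd/(R*T))
T = 997.15 K
D = 7.8223e-04 * exp(-193e3 / (8.314 * 997.15)) = 6.06555e-14 m^2/s
Step 2: L = 2*sqrt(D*t)
t = 11 h = 39600 s
L = 2*sqrt(6.06555e-14 * 39600) = 9.802e-05 m


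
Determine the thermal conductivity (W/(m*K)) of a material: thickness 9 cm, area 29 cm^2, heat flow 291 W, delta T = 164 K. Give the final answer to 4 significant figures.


k = Q*L / (A*dT)
L = 0.09 m, A = 2.9e-03 m^2
k = 291 * 0.09 / (2.9e-03 * 164)
k = 55.07 W/(m*K)


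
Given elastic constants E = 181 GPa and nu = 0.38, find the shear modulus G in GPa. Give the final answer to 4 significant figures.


G = E / (2*(1+nu))
G = 181 / (2*(1+0.38))
G = 65.58 GPa


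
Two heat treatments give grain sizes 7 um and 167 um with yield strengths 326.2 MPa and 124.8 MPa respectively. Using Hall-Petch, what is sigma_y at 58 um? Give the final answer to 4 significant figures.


sigma_y = sigma0 + k / sqrt(d)
1/sqrt(d1) = 1/sqrt(7e-06) = 377.964;  1/sqrt(d2) = 77.3823
k = (sigma1 - sigma2) / (1/sqrt(d1) - 1/sqrt(d2)) = (326.2 - 124.8) / (377.964 - 77.3823) = 0.670033 MPa*m^0.5
sigma0 = sigma1 - k/sqrt(d1) = 326.2 - 0.670033*377.964 = 72.9513 MPa
sigma_y(d3) = 72.9513 + 0.670033 / sqrt(5.8e-05) = 160.9 MPa


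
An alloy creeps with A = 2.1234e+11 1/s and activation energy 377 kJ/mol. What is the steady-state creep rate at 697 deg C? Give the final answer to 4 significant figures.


rate = A * exp(-Q / (R*T))
T = 697 + 273.15 = 970.15 K
rate = 2.1234e+11 * exp(-377e3 / (8.314 * 970.15))
rate = 1.066e-09 1/s


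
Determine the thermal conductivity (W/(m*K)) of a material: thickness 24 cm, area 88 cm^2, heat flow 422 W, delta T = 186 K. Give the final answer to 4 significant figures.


k = Q*L / (A*dT)
L = 0.24 m, A = 8.8e-03 m^2
k = 422 * 0.24 / (8.8e-03 * 186)
k = 61.88 W/(m*K)


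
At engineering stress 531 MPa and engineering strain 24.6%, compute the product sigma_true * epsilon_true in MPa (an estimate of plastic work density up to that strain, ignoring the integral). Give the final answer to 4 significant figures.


sigma_true = sigma_eng * (1 + epsilon_eng)
sigma_true = 531 * (1 + 0.246) = 661.626 MPa
epsilon_true = ln(1 + epsilon_eng)
epsilon_true = ln(1 + 0.246) = 0.219938
sigma_true * epsilon_true = 661.626 * 0.219938 = 145.5 MPa


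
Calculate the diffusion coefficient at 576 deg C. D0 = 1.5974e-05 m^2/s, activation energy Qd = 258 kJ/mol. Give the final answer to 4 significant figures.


D = D0 * exp(-Qd / (R*T))
T = 849.15 K
D = 1.5974e-05 * exp(-258e3 / (8.314 * 849.15))
D = 2.149e-21 m^2/s


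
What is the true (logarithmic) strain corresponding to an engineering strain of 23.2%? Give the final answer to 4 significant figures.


epsilon_true = ln(1 + epsilon_eng)
epsilon_true = ln(1 + 0.232)
epsilon_true = 0.2086


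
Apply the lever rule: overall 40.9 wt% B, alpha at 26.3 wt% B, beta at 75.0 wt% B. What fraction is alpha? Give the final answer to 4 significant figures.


f_alpha = (C_beta - C0) / (C_beta - C_alpha)
f_alpha = (75.0 - 40.9) / (75.0 - 26.3)
f_alpha = 0.7002


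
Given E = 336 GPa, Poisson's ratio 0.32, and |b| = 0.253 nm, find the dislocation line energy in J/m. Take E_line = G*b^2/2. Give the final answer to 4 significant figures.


Step 1: G = E / (2*(1+nu))
G = 336 / (2*(1+0.32)) = 127.273 GPa = 1.27273e+11 Pa
Step 2: E_line = G*b^2/2
b = 0.253 nm = 2.53e-10 m
E_line = 0.5 * 1.27273e+11 * (2.53e-10)^2 = 4.073e-09 J/m


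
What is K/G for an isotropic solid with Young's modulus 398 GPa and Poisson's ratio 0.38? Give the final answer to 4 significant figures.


G = E / (2*(1+nu))
G = 398 / (2*(1+0.38)) = 144.203 GPa
K = E / (3*(1-2*nu))
K = 398 / (3*(1-2*0.38)) = 552.778 GPa
K/G = 552.778 / 144.203 = 3.833


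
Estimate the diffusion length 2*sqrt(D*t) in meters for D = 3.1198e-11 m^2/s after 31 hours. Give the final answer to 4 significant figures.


t = 31 hr = 111600 s
Diffusion length = 2*sqrt(D*t)
= 2*sqrt(3.1198e-11 * 111600)
= 3.732e-03 m


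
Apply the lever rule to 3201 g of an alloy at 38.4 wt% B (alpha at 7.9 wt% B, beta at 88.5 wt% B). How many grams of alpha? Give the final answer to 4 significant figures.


f_alpha = (C_beta - C0) / (C_beta - C_alpha)
f_alpha = (88.5 - 38.4) / (88.5 - 7.9) = 0.621588
m_alpha = f_alpha * m_total = 0.621588 * 3201 = 1990 g


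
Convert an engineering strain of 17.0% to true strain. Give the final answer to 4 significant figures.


epsilon_true = ln(1 + epsilon_eng)
epsilon_true = ln(1 + 0.17)
epsilon_true = 0.157


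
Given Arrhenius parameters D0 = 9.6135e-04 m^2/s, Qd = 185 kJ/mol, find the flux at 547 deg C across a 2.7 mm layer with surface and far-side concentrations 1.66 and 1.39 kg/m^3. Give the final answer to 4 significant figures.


Step 1: D = D0 * exp(-Qd/(R*T))
T = 547 + 273.15 = 820.15 K
D = 9.6135e-04 * exp(-185e3 / (8.314 * 820.15)) = 1.58477e-15 m^2/s
Step 2: J = D * (C1 - C2) / dx
J = 1.58477e-15 * (1.66 - 1.39) / 2.7e-03
J = 1.585e-13 kg/(m^2*s)


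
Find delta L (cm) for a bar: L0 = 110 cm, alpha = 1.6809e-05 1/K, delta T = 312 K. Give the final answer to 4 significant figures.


dL = L0 * alpha * dT
dL = 110 * 1.6809e-05 * 312
dL = 0.5769 cm


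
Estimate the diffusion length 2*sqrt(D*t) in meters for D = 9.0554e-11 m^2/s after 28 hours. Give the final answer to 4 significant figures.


t = 28 hr = 100800 s
Diffusion length = 2*sqrt(D*t)
= 2*sqrt(9.0554e-11 * 100800)
= 6.042e-03 m


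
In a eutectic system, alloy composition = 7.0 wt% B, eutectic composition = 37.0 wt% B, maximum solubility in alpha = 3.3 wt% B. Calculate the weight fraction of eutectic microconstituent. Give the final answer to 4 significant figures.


f_primary = (C_e - C0) / (C_e - C_alpha_max)
f_primary = (37.0 - 7.0) / (37.0 - 3.3)
f_primary = 0.890208
f_eutectic = 1 - 0.890208 = 0.1098


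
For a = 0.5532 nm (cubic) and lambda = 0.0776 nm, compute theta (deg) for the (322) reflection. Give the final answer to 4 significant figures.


d = a / sqrt(h^2+k^2+l^2)
d = 0.5532 / sqrt(17) = 0.134171 nm
lambda = 2*d*sin(theta)  =>  sin(theta) = lambda / (2*d)
sin(theta) = 0.0776 / (2 * 0.134171) = 0.289184
theta = 16.81 deg


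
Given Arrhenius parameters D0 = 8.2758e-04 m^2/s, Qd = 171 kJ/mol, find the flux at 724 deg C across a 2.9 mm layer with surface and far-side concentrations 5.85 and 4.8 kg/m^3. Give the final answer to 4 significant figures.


Step 1: D = D0 * exp(-Qd/(R*T))
T = 724 + 273.15 = 997.15 K
D = 8.2758e-04 * exp(-171e3 / (8.314 * 997.15)) = 9.11662e-13 m^2/s
Step 2: J = D * (C1 - C2) / dx
J = 9.11662e-13 * (5.85 - 4.8) / 2.9e-03
J = 3.301e-10 kg/(m^2*s)


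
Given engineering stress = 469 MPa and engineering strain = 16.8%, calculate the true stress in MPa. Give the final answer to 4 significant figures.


sigma_true = sigma_eng * (1 + epsilon_eng)
sigma_true = 469 * (1 + 0.168)
sigma_true = 547.8 MPa


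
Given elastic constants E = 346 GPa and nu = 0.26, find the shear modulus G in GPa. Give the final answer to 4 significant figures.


G = E / (2*(1+nu))
G = 346 / (2*(1+0.26))
G = 137.3 GPa


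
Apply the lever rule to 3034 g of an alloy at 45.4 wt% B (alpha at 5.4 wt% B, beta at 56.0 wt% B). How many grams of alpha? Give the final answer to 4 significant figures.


f_alpha = (C_beta - C0) / (C_beta - C_alpha)
f_alpha = (56.0 - 45.4) / (56.0 - 5.4) = 0.209486
m_alpha = f_alpha * m_total = 0.209486 * 3034 = 635.6 g


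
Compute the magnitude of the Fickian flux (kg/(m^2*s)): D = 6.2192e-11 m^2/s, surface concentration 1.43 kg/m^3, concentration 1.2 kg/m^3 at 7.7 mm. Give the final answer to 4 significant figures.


J = -D * (dC/dx) = D * (C1 - C2) / dx
J = 6.2192e-11 * (1.43 - 1.2) / 7.7e-03
J = 1.858e-09 kg/(m^2*s)


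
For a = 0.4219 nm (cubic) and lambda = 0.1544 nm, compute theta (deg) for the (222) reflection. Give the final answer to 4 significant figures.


d = a / sqrt(h^2+k^2+l^2)
d = 0.4219 / sqrt(12) = 0.121792 nm
lambda = 2*d*sin(theta)  =>  sin(theta) = lambda / (2*d)
sin(theta) = 0.1544 / (2 * 0.121792) = 0.633867
theta = 39.34 deg


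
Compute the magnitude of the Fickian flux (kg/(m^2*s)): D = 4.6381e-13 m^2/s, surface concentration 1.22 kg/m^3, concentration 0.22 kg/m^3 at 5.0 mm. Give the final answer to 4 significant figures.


J = -D * (dC/dx) = D * (C1 - C2) / dx
J = 4.6381e-13 * (1.22 - 0.22) / 5e-03
J = 9.276e-11 kg/(m^2*s)


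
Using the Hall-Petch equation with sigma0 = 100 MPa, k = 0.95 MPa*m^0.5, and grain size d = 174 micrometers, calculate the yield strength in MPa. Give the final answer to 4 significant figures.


sigma_y = sigma0 + k / sqrt(d)
d = 174 um = 1.74e-04 m
sigma_y = 100 + 0.95 / sqrt(1.74e-04)
sigma_y = 172 MPa


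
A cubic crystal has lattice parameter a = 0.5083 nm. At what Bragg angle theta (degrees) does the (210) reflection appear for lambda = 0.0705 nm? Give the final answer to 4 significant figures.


d = a / sqrt(h^2+k^2+l^2)
d = 0.5083 / sqrt(5) = 0.227319 nm
lambda = 2*d*sin(theta)  =>  sin(theta) = lambda / (2*d)
sin(theta) = 0.0705 / (2 * 0.227319) = 0.155069
theta = 8.921 deg


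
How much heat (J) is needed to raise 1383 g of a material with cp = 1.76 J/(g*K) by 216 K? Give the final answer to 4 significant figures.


Q = m * cp * dT
Q = 1383 * 1.76 * 216
Q = 525800 J


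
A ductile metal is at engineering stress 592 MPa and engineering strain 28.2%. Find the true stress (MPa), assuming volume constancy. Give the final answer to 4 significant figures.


sigma_true = sigma_eng * (1 + epsilon_eng)
sigma_true = 592 * (1 + 0.282)
sigma_true = 758.9 MPa


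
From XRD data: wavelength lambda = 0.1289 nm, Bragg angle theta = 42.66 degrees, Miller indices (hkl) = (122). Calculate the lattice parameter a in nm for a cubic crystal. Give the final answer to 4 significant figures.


d = lambda / (2*sin(theta))
d = 0.1289 / (2*sin(42.66 deg))
d = 0.0951086 nm
a = d * sqrt(h^2+k^2+l^2) = 0.0951086 * sqrt(9)
a = 0.2853 nm


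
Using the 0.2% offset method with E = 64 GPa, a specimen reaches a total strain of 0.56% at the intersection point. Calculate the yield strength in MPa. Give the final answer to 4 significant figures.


Offset strain = 0.002
Elastic strain at yield = total_strain - offset = 5.6e-03 - 0.002 = 3.6e-03
sigma_y = E * elastic_strain = 64000 * 3.6e-03
sigma_y = 230.4 MPa


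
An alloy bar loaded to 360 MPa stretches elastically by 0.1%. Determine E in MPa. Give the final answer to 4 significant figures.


E = sigma / epsilon
epsilon = 0.1% = 1e-03
E = 360 / 1e-03
E = 360000 MPa


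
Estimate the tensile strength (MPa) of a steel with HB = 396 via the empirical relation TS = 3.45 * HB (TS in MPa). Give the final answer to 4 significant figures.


TS (MPa) = 3.45 * HB
TS = 3.45 * 396
TS = 1366 MPa


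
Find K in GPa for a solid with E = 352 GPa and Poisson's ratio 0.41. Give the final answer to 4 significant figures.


K = E / (3*(1-2*nu))
K = 352 / (3*(1-2*0.41))
K = 651.9 GPa


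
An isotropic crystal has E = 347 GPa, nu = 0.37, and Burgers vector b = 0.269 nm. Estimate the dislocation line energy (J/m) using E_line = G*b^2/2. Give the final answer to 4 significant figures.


Step 1: G = E / (2*(1+nu))
G = 347 / (2*(1+0.37)) = 126.642 GPa = 1.26642e+11 Pa
Step 2: E_line = G*b^2/2
b = 0.269 nm = 2.69e-10 m
E_line = 0.5 * 1.26642e+11 * (2.69e-10)^2 = 4.582e-09 J/m


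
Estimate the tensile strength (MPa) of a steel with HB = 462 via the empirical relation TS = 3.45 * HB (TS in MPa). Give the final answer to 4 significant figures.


TS (MPa) = 3.45 * HB
TS = 3.45 * 462
TS = 1594 MPa


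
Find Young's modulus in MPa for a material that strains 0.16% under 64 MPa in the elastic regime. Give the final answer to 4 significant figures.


E = sigma / epsilon
epsilon = 0.16% = 1.6e-03
E = 64 / 1.6e-03
E = 40000 MPa


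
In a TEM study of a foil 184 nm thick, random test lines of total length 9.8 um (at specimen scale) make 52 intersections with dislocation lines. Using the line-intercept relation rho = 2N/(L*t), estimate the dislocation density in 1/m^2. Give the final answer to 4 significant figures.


rho = 2N / (L * t)
L = 9.8 um = 9.8e-06 m, t = 184 nm = 1.84e-07 m
rho = 2 * 52 / (9.8e-06 * 1.84e-07)
rho = 5.768e+13 1/m^2


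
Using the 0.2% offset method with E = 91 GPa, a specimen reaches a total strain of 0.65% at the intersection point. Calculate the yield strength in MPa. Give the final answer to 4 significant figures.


Offset strain = 0.002
Elastic strain at yield = total_strain - offset = 6.5e-03 - 0.002 = 4.5e-03
sigma_y = E * elastic_strain = 91000 * 4.5e-03
sigma_y = 409.5 MPa


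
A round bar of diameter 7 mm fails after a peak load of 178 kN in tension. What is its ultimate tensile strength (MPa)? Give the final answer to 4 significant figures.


A0 = pi*(d/2)^2 = pi*(7/2)^2 = 38.4845 mm^2
UTS = F_max / A0 = 178*1000 / 38.4845
UTS = 4625 MPa


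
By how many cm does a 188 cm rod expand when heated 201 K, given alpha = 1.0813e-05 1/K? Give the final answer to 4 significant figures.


dL = L0 * alpha * dT
dL = 188 * 1.0813e-05 * 201
dL = 0.4086 cm


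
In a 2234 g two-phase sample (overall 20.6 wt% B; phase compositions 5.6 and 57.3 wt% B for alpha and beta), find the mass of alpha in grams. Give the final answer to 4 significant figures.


f_alpha = (C_beta - C0) / (C_beta - C_alpha)
f_alpha = (57.3 - 20.6) / (57.3 - 5.6) = 0.709865
m_alpha = f_alpha * m_total = 0.709865 * 2234 = 1586 g


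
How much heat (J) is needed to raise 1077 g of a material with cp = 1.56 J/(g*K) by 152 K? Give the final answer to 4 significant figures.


Q = m * cp * dT
Q = 1077 * 1.56 * 152
Q = 255400 J


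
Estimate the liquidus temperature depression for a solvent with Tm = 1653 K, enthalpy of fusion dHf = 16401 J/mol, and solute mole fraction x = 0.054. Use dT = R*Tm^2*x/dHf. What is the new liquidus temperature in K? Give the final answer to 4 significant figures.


dT = R*Tm^2*x / dHf
dT = 8.314 * 1653^2 * 0.054 / 16401
dT = 74.7961 K
T_new = 1653 - 74.7961 = 1578 K


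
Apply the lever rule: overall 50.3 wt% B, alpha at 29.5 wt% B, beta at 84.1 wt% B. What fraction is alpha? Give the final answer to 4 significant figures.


f_alpha = (C_beta - C0) / (C_beta - C_alpha)
f_alpha = (84.1 - 50.3) / (84.1 - 29.5)
f_alpha = 0.619


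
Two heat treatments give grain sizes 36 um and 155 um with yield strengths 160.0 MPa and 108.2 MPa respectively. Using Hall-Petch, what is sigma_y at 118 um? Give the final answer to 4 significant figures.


sigma_y = sigma0 + k / sqrt(d)
1/sqrt(d1) = 1/sqrt(3.6e-05) = 166.667;  1/sqrt(d2) = 80.3219
k = (sigma1 - sigma2) / (1/sqrt(d1) - 1/sqrt(d2)) = (160.0 - 108.2) / (166.667 - 80.3219) = 0.599921 MPa*m^0.5
sigma0 = sigma1 - k/sqrt(d1) = 160.0 - 0.599921*166.667 = 60.0132 MPa
sigma_y(d3) = 60.0132 + 0.599921 / sqrt(1.18e-04) = 115.2 MPa


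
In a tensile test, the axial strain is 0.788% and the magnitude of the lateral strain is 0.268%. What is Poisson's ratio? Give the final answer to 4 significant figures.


nu = -epsilon_lat / epsilon_axial
Lateral strain is contraction (negative), so using magnitudes:
nu = 0.268 / 0.788
nu = 0.3401


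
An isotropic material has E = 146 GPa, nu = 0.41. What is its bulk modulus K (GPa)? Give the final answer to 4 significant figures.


K = E / (3*(1-2*nu))
K = 146 / (3*(1-2*0.41))
K = 270.4 GPa


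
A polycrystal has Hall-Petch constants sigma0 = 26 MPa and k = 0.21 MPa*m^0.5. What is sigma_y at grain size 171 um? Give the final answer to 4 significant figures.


sigma_y = sigma0 + k / sqrt(d)
d = 171 um = 1.71e-04 m
sigma_y = 26 + 0.21 / sqrt(1.71e-04)
sigma_y = 42.06 MPa


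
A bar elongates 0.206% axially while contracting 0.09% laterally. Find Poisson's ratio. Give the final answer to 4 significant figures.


nu = -epsilon_lat / epsilon_axial
Lateral strain is contraction (negative), so using magnitudes:
nu = 0.09 / 0.206
nu = 0.4369


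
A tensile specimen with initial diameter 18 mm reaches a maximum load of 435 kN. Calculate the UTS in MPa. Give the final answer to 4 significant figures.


A0 = pi*(d/2)^2 = pi*(18/2)^2 = 254.469 mm^2
UTS = F_max / A0 = 435*1000 / 254.469
UTS = 1709 MPa


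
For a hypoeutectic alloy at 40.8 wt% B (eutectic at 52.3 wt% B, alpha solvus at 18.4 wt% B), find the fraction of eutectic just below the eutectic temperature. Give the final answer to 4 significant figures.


f_primary = (C_e - C0) / (C_e - C_alpha_max)
f_primary = (52.3 - 40.8) / (52.3 - 18.4)
f_primary = 0.339233
f_eutectic = 1 - 0.339233 = 0.6608


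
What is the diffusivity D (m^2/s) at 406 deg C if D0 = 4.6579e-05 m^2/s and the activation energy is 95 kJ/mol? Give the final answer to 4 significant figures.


D = D0 * exp(-Qd / (R*T))
T = 679.15 K
D = 4.6579e-05 * exp(-95e3 / (8.314 * 679.15))
D = 2.298e-12 m^2/s


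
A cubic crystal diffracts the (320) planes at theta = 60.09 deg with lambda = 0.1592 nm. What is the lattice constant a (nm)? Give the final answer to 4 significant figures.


d = lambda / (2*sin(theta))
d = 0.1592 / (2*sin(60.09 deg))
d = 0.091831 nm
a = d * sqrt(h^2+k^2+l^2) = 0.091831 * sqrt(13)
a = 0.3311 nm


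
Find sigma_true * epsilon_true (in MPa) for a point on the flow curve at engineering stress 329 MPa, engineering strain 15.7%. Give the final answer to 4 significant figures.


sigma_true = sigma_eng * (1 + epsilon_eng)
sigma_true = 329 * (1 + 0.157) = 380.653 MPa
epsilon_true = ln(1 + epsilon_eng)
epsilon_true = ln(1 + 0.157) = 0.14583
sigma_true * epsilon_true = 380.653 * 0.14583 = 55.51 MPa


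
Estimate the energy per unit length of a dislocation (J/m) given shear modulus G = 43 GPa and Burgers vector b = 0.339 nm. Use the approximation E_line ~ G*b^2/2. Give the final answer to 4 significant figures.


E = G*b^2/2
b = 0.339 nm = 3.39e-10 m
G = 43 GPa = 4.3e+10 Pa
E = 0.5 * 4.3e+10 * (3.39e-10)^2
E = 2.471e-09 J/m


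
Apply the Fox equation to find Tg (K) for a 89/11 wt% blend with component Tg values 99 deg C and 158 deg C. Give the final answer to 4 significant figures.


1/Tg = w1/Tg1 + w2/Tg2 (in Kelvin)
Tg1 = 372.15 K, Tg2 = 431.15 K
1/Tg = 0.89/372.15 + 0.11/431.15
Tg = 377.8 K


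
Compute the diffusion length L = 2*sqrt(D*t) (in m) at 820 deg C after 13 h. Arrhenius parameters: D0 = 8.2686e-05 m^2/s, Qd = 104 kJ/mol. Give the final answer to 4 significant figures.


Step 1: D = D0 * exp(-Qd/(R*T))
T = 1093.15 K
D = 8.2686e-05 * exp(-104e3 / (8.314 * 1093.15)) = 8.86662e-10 m^2/s
Step 2: L = 2*sqrt(D*t)
t = 13 h = 46800 s
L = 2*sqrt(8.86662e-10 * 46800) = 0.01288 m


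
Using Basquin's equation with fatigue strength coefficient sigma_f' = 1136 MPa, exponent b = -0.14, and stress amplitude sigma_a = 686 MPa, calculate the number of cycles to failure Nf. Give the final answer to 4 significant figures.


sigma_a = sigma_f' * (2*Nf)^b
2*Nf = (sigma_a / sigma_f')^(1/b)
2*Nf = (686 / 1136)^(1/-0.14)
2*Nf = 36.7006
Nf = 18.35 cycles


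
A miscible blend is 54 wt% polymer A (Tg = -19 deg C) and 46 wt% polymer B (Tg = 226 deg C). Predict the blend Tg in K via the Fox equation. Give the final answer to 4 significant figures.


1/Tg = w1/Tg1 + w2/Tg2 (in Kelvin)
Tg1 = 254.15 K, Tg2 = 499.15 K
1/Tg = 0.54/254.15 + 0.46/499.15
Tg = 328.3 K


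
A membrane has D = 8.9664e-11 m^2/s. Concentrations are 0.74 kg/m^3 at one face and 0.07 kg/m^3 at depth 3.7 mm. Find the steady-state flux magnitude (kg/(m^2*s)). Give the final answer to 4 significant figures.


J = -D * (dC/dx) = D * (C1 - C2) / dx
J = 8.9664e-11 * (0.74 - 0.07) / 3.7e-03
J = 1.624e-08 kg/(m^2*s)


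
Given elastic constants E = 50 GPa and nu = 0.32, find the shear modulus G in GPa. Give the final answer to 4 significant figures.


G = E / (2*(1+nu))
G = 50 / (2*(1+0.32))
G = 18.94 GPa


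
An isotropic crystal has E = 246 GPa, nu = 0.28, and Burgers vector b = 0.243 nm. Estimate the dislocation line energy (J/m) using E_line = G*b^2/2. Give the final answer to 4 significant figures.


Step 1: G = E / (2*(1+nu))
G = 246 / (2*(1+0.28)) = 96.0938 GPa = 9.60938e+10 Pa
Step 2: E_line = G*b^2/2
b = 0.243 nm = 2.43e-10 m
E_line = 0.5 * 9.60938e+10 * (2.43e-10)^2 = 2.837e-09 J/m


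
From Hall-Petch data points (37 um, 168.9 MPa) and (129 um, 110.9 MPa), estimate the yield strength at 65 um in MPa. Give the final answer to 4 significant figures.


sigma_y = sigma0 + k / sqrt(d)
1/sqrt(d1) = 1/sqrt(3.7e-05) = 164.399;  1/sqrt(d2) = 88.0451
k = (sigma1 - sigma2) / (1/sqrt(d1) - 1/sqrt(d2)) = (168.9 - 110.9) / (164.399 - 88.0451) = 0.759621 MPa*m^0.5
sigma0 = sigma1 - k/sqrt(d1) = 168.9 - 0.759621*164.399 = 44.0191 MPa
sigma_y(d3) = 44.0191 + 0.759621 / sqrt(6.5e-05) = 138.2 MPa


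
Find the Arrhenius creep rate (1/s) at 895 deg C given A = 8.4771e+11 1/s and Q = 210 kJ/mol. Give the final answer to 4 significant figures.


rate = A * exp(-Q / (R*T))
T = 895 + 273.15 = 1168.15 K
rate = 8.4771e+11 * exp(-210e3 / (8.314 * 1168.15))
rate = 344.8 1/s


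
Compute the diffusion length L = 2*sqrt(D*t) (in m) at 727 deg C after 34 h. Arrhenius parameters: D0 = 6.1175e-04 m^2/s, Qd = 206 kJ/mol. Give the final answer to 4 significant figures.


Step 1: D = D0 * exp(-Qd/(R*T))
T = 1000.15 K
D = 6.1175e-04 * exp(-206e3 / (8.314 * 1000.15)) = 1.06528e-14 m^2/s
Step 2: L = 2*sqrt(D*t)
t = 34 h = 122400 s
L = 2*sqrt(1.06528e-14 * 122400) = 7.222e-05 m


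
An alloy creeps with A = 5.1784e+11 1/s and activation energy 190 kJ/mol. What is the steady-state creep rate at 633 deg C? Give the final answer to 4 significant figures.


rate = A * exp(-Q / (R*T))
T = 633 + 273.15 = 906.15 K
rate = 5.1784e+11 * exp(-190e3 / (8.314 * 906.15))
rate = 5.772 1/s


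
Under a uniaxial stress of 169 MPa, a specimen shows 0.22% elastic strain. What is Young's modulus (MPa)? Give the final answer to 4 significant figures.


E = sigma / epsilon
epsilon = 0.22% = 2.2e-03
E = 169 / 2.2e-03
E = 76820 MPa


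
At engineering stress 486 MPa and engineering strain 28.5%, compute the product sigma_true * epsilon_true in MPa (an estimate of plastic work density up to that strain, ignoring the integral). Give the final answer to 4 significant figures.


sigma_true = sigma_eng * (1 + epsilon_eng)
sigma_true = 486 * (1 + 0.285) = 624.51 MPa
epsilon_true = ln(1 + epsilon_eng)
epsilon_true = ln(1 + 0.285) = 0.250759
sigma_true * epsilon_true = 624.51 * 0.250759 = 156.6 MPa


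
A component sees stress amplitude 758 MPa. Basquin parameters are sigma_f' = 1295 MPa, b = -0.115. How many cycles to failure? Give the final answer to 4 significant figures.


sigma_a = sigma_f' * (2*Nf)^b
2*Nf = (sigma_a / sigma_f')^(1/b)
2*Nf = (758 / 1295)^(1/-0.115)
2*Nf = 105.345
Nf = 52.67 cycles


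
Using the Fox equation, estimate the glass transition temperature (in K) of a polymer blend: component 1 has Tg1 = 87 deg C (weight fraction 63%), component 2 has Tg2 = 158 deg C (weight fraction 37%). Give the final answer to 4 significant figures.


1/Tg = w1/Tg1 + w2/Tg2 (in Kelvin)
Tg1 = 360.15 K, Tg2 = 431.15 K
1/Tg = 0.63/360.15 + 0.37/431.15
Tg = 383.5 K


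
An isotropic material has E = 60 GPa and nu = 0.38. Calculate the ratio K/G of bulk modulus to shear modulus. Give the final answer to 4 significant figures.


G = E / (2*(1+nu))
G = 60 / (2*(1+0.38)) = 21.7391 GPa
K = E / (3*(1-2*nu))
K = 60 / (3*(1-2*0.38)) = 83.3333 GPa
K/G = 83.3333 / 21.7391 = 3.833


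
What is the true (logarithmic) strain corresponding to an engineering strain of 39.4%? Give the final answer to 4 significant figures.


epsilon_true = ln(1 + epsilon_eng)
epsilon_true = ln(1 + 0.394)
epsilon_true = 0.3322


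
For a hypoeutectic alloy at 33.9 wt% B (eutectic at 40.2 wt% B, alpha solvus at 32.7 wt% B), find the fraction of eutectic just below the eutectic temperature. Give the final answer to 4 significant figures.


f_primary = (C_e - C0) / (C_e - C_alpha_max)
f_primary = (40.2 - 33.9) / (40.2 - 32.7)
f_primary = 0.84
f_eutectic = 1 - 0.84 = 0.16


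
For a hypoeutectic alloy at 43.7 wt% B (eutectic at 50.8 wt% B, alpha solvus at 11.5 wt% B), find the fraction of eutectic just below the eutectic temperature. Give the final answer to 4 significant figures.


f_primary = (C_e - C0) / (C_e - C_alpha_max)
f_primary = (50.8 - 43.7) / (50.8 - 11.5)
f_primary = 0.180662
f_eutectic = 1 - 0.180662 = 0.8193


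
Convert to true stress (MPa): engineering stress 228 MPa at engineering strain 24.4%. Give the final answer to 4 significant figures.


sigma_true = sigma_eng * (1 + epsilon_eng)
sigma_true = 228 * (1 + 0.244)
sigma_true = 283.6 MPa


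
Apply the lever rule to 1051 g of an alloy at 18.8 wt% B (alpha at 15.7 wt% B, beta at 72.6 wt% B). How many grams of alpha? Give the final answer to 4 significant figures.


f_alpha = (C_beta - C0) / (C_beta - C_alpha)
f_alpha = (72.6 - 18.8) / (72.6 - 15.7) = 0.945518
m_alpha = f_alpha * m_total = 0.945518 * 1051 = 993.7 g
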